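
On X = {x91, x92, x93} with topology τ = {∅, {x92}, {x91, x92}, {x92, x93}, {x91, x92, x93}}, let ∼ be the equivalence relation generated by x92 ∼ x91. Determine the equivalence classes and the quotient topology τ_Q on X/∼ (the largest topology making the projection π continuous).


X/∼ = {[x91=x92], [x93]}; |τ_Q| = 3.

Equivalence classes: [x91=x92], [x93].
Quotient map π: X → X/∼ sends x91 ↦ [x91=x92], x92 ↦ [x91=x92], x93 ↦ [x93].
For each subset V ⊆ X/∼, compute π^{-1}(V) ⊆ X and check whether π^{-1}(V) ∈ τ. V is open in τ_Q iff π^{-1}(V) ∈ τ.
  V = {}: π^{-1}(V) = ∅ ∈ τ ✓.
  V = {[x91=x92]}: π^{-1}(V) = {x91, x92} ∈ τ ✓.
  V = {[x93]}: π^{-1}(V) = {x93} ∉ τ ✗.
  V = {[x91=x92], [x93]}: π^{-1}(V) = {x91, x92, x93} ∈ τ ✓.
Open sets in the quotient: τ_Q = {{}, {[x91=x92]}, {[x91=x92], [x93]}} (3 elements).


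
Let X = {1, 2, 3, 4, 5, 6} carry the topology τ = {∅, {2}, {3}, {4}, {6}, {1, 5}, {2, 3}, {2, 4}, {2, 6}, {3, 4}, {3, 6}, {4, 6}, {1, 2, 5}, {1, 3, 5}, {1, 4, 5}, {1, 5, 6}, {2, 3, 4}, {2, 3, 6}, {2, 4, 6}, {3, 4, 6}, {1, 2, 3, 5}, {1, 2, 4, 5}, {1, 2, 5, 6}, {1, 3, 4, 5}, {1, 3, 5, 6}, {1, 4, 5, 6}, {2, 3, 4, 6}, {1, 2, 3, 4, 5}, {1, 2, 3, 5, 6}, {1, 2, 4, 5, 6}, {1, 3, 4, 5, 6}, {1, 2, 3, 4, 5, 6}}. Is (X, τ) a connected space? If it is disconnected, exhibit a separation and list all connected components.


(X, τ) is disconnected; components = [{2}, {3}, {4}, {6}, {1, 5}].

Find clopen sets (U ∈ τ with X ∖ U ∈ τ):
  U = ∅, X ∖ U = {1, 2, 3, 4, 5, 6} — both open, so U is clopen.
  U = {2}, X ∖ U = {1, 3, 4, 5, 6} — both open, so U is clopen.
  U = {3}, X ∖ U = {1, 2, 4, 5, 6} — both open, so U is clopen.
  U = {4}, X ∖ U = {1, 2, 3, 5, 6} — both open, so U is clopen.
  U = {6}, X ∖ U = {1, 2, 3, 4, 5} — both open, so U is clopen.
  U = {1, 5}, X ∖ U = {2, 3, 4, 6} — both open, so U is clopen.
  U = {2, 3}, X ∖ U = {1, 4, 5, 6} — both open, so U is clopen.
  U = {2, 4}, X ∖ U = {1, 3, 5, 6} — both open, so U is clopen.
  U = {2, 6}, X ∖ U = {1, 3, 4, 5} — both open, so U is clopen.
  U = {3, 4}, X ∖ U = {1, 2, 5, 6} — both open, so U is clopen.
  U = {3, 6}, X ∖ U = {1, 2, 4, 5} — both open, so U is clopen.
  U = {4, 6}, X ∖ U = {1, 2, 3, 5} — both open, so U is clopen.
  U = {1, 2, 5}, X ∖ U = {3, 4, 6} — both open, so U is clopen.
  U = {1, 3, 5}, X ∖ U = {2, 4, 6} — both open, so U is clopen.
  U = {1, 4, 5}, X ∖ U = {2, 3, 6} — both open, so U is clopen.
  U = {1, 5, 6}, X ∖ U = {2, 3, 4} — both open, so U is clopen.
  U = {2, 3, 4}, X ∖ U = {1, 5, 6} — both open, so U is clopen.
  U = {2, 3, 6}, X ∖ U = {1, 4, 5} — both open, so U is clopen.
  U = {2, 4, 6}, X ∖ U = {1, 3, 5} — both open, so U is clopen.
  U = {3, 4, 6}, X ∖ U = {1, 2, 5} — both open, so U is clopen.
  U = {1, 2, 3, 5}, X ∖ U = {4, 6} — both open, so U is clopen.
  U = {1, 2, 4, 5}, X ∖ U = {3, 6} — both open, so U is clopen.
  U = {1, 2, 5, 6}, X ∖ U = {3, 4} — both open, so U is clopen.
  U = {1, 3, 4, 5}, X ∖ U = {2, 6} — both open, so U is clopen.
  U = {1, 3, 5, 6}, X ∖ U = {2, 4} — both open, so U is clopen.
  U = {1, 4, 5, 6}, X ∖ U = {2, 3} — both open, so U is clopen.
  U = {2, 3, 4, 6}, X ∖ U = {1, 5} — both open, so U is clopen.
  U = {1, 2, 3, 4, 5}, X ∖ U = {6} — both open, so U is clopen.
  U = {1, 2, 3, 5, 6}, X ∖ U = {4} — both open, so U is clopen.
  U = {1, 2, 4, 5, 6}, X ∖ U = {3} — both open, so U is clopen.
  U = {1, 3, 4, 5, 6}, X ∖ U = {2} — both open, so U is clopen.
  U = {1, 2, 3, 4, 5, 6}, X ∖ U = ∅ — both open, so U is clopen.
Nontrivial clopen(s) exist: e.g. {1, 3, 5}. So (X, τ) is disconnected.
Compute connected components by grouping points that agree on all clopens:
  component: {2}
  component: {3}
  component: {4}
  component: {6}
  component: {1, 5}


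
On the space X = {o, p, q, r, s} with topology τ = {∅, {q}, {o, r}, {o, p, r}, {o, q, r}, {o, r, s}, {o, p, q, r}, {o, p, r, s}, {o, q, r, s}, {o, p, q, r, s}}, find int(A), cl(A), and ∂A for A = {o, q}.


int(A) = {q}, cl(A) = {o, p, q, r, s}, ∂A = {o, p, r, s}.

Closed sets in (X, τ) are complements of opens:
  closed(X, τ) = {∅, {p}, {q}, {s}, {p, q}, {p, s}, {q, s}, {p, q, s}, {o, p, r, s}, {o, p, q, r, s}}.
int(A) = ⋃ {U ∈ τ : U ⊆ A}. Opens contained in A: ∅, {q}.
Taking the union of these: int(A) = {q}.
cl(A) = ⋂ {C closed : A ⊆ C}. Closed sets containing A: {o, p, q, r, s}.
Intersecting these: cl(A) = {o, p, q, r, s}.
∂A = cl(A) ∖ int(A) = {o, p, q, r, s} ∖ {q} = {o, p, r, s}.


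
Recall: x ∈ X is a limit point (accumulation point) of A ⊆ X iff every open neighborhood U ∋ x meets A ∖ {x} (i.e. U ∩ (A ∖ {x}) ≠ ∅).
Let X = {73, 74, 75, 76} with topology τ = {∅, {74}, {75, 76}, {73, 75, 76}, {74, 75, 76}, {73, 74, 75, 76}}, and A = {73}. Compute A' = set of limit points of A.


A' = ∅

For each x ∈ X, list the open sets U ∈ τ with x ∈ U, then check whether U ∩ (A ∖ {x}) ≠ ∅ for every such U.
  x = 73: open {73, 75, 76} ∋ x has {73, 75, 76} ∩ (A ∖ {73}) = ∅, so x is NOT a limit point.
  x = 74: open {74} ∋ x has {74} ∩ (A ∖ {74}) = ∅, so x is NOT a limit point.
  x = 75: open {75, 76} ∋ x has {75, 76} ∩ (A ∖ {75}) = ∅, so x is NOT a limit point.
  x = 76: open {75, 76} ∋ x has {75, 76} ∩ (A ∖ {76}) = ∅, so x is NOT a limit point.
Collecting: A' = ∅.


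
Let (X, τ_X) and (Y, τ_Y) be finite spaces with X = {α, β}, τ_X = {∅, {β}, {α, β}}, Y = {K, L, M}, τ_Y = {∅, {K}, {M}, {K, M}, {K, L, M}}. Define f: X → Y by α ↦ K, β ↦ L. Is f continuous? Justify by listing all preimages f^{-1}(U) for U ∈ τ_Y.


f is NOT continuous.

Compute f^{-1}(U) for each U ∈ τ_Y:
  U = ∅: f^{-1}(U) = ∅ ∈ τ_X ✓.
  U = {K}: f^{-1}(U) = {α} ∉ τ_X ✗.
  U = {M}: f^{-1}(U) = ∅ ∈ τ_X ✓.
  U = {K, M}: f^{-1}(U) = {α} ∉ τ_X ✗.
  U = {K, L, M}: f^{-1}(U) = {α, β} ∈ τ_X ✓.
Found U = {K} with f^{-1}(U) = {α} not in τ_X. Therefore f is NOT continuous.


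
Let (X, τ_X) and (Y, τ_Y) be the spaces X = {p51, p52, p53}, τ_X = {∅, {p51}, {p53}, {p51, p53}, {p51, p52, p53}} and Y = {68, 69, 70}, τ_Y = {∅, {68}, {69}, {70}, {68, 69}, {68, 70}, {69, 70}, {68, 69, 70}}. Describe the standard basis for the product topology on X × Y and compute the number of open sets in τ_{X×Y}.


Basis B = {∅ × ∅, {p51} × {68}, {p51} × {69}, {p51} × {70}, {p53} × {68}, {p53} × {69}, {p53} × {70}, {p51} × {68, 69}, {p51} × {68, 70}, {p51, p53} × {68}, {p51} × {69, 70}, {p51, p53} × {69}, {p51, p53} × {70}, {p53} × {68, 69}, {p53} × {68, 70}, {p53} × {69, 70}, {p51} × {68, 69, 70}, {p51, p52, p53} × {68}, {p51, p52, p53} × {69}, {p51, p52, p53} × {70}, {p53} × {68, 69, 70}, {p51, p53} × {68, 69}, {p51, p53} × {68, 70}, {p51, p53} × {69, 70}, {p51, p53} × {68, 69, 70}, {p51, p52, p53} × {68, 69}, {p51, p52, p53} × {68, 70}, {p51, p52, p53} × {69, 70}, {p51, p52, p53} × {68, 69, 70}}; |τ_{X×Y}| = 125.

Enumerate products U × V with U ∈ τ_X, V ∈ τ_Y (deduplicated):
  ∅ × ∅ = {} (∅)
  {p51} × {68} = {(p51,68)}
  {p51} × {69} = {(p51,69)}
  {p51} × {70} = {(p51,70)}
  {p53} × {68} = {(p53,68)}
  {p53} × {69} = {(p53,69)}
  {p53} × {70} = {(p53,70)}
  {p51} × {68, 69} = {(p51,68), (p51,69)}
  {p51} × {68, 70} = {(p51,68), (p51,70)}
  {p51, p53} × {68} = {(p51,68), (p53,68)}
  {p51} × {69, 70} = {(p51,69), (p51,70)}
  {p51, p53} × {69} = {(p51,69), (p53,69)}
  {p51, p53} × {70} = {(p51,70), (p53,70)}
  {p53} × {68, 69} = {(p53,68), (p53,69)}
  {p53} × {68, 70} = {(p53,68), (p53,70)}
  {p53} × {69, 70} = {(p53,69), (p53,70)}
  {p51} × {68, 69, 70} = {(p51,68), (p51,69), (p51,70)}
  {p51, p52, p53} × {68} = {(p51,68), (p52,68), (p53,68)}
  {p51, p52, p53} × {69} = {(p51,69), (p52,69), (p53,69)}
  {p51, p52, p53} × {70} = {(p51,70), (p52,70), (p53,70)}
  {p53} × {68, 69, 70} = {(p53,68), (p53,69), (p53,70)}
  {p51, p53} × {68, 69} = {(p51,68), (p51,69), (p53,68), (p53,69)}
  {p51, p53} × {68, 70} = {(p51,68), (p51,70), (p53,68), (p53,70)}
  {p51, p53} × {69, 70} = {(p51,69), (p51,70), (p53,69), (p53,70)}
  {p51, p53} × {68, 69, 70} = {(p51,68), (p51,69), (p51,70), (p53,68), (p53,69), (p53,70)}
  {p51, p52, p53} × {68, 69} = {(p51,68), (p51,69), (p52,68), (p52,69), (p53,68), (p53,69)}
  {p51, p52, p53} × {68, 70} = {(p51,68), (p51,70), (p52,68), (p52,70), (p53,68), (p53,70)}
  {p51, p52, p53} × {69, 70} = {(p51,69), (p51,70), (p52,69), (p52,70), (p53,69), (p53,70)}
  {p51, p52, p53} × {68, 69, 70} = {(p51,68), (p51,69), (p51,70), (p52,68), (p52,69), (p52,70), (p53,68), (p53,69), (p53,70)}
These 29 distinct sets form the basis B.
Close under arbitrary unions to get τ_{X×Y}; counting gives |τ_{X×Y}| = 125.


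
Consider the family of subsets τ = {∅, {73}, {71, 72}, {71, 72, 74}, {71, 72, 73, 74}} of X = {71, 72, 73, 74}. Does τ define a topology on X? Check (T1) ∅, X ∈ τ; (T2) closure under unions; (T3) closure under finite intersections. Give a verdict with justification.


τ is NOT a topology on X.

Axiom (T1): ∅ ∈ τ? Yes; X ∈ τ? Yes.
Axiom (T2/T3): check pairwise unions and intersections of members of τ.
Counterexample for (T2): {73} ∪ {71, 72} = {71, 72, 73} ∉ τ. Therefore τ is NOT a topology.


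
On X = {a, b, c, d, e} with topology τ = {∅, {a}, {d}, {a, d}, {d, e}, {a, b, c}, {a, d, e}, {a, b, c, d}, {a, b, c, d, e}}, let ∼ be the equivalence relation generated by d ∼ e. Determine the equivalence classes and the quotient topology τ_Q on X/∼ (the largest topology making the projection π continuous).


X/∼ = {[a], [b], [c], [d=e]}; |τ_Q| = 6.

Equivalence classes: [a], [b], [c], [d=e].
Quotient map π: X → X/∼ sends a ↦ [a], b ↦ [b], c ↦ [c], d ↦ [d=e], e ↦ [d=e].
For each subset V ⊆ X/∼, compute π^{-1}(V) ⊆ X and check whether π^{-1}(V) ∈ τ. V is open in τ_Q iff π^{-1}(V) ∈ τ.
  V = {}: π^{-1}(V) = ∅ ∈ τ ✓.
  V = {[a]}: π^{-1}(V) = {a} ∈ τ ✓.
  V = {[b]}: π^{-1}(V) = {b} ∉ τ ✗.
  V = {[a], [b]}: π^{-1}(V) = {a, b} ∉ τ ✗.
  V = {[c]}: π^{-1}(V) = {c} ∉ τ ✗.
  V = {[a], [c]}: π^{-1}(V) = {a, c} ∉ τ ✗.
  V = {[b], [c]}: π^{-1}(V) = {b, c} ∉ τ ✗.
  V = {[a], [b], [c]}: π^{-1}(V) = {a, b, c} ∈ τ ✓.
  V = {[d=e]}: π^{-1}(V) = {d, e} ∈ τ ✓.
  V = {[a], [d=e]}: π^{-1}(V) = {a, d, e} ∈ τ ✓.
  V = {[b], [d=e]}: π^{-1}(V) = {b, d, e} ∉ τ ✗.
  V = {[a], [b], [d=e]}: π^{-1}(V) = {a, b, d, e} ∉ τ ✗.
  V = {[c], [d=e]}: π^{-1}(V) = {c, d, e} ∉ τ ✗.
  V = {[a], [c], [d=e]}: π^{-1}(V) = {a, c, d, e} ∉ τ ✗.
  V = {[b], [c], [d=e]}: π^{-1}(V) = {b, c, d, e} ∉ τ ✗.
  V = {[a], [b], [c], [d=e]}: π^{-1}(V) = {a, b, c, d, e} ∈ τ ✓.
Open sets in the quotient: τ_Q = {{}, {[a]}, {[a], [b], [c]}, {[d=e]}, {[a], [d=e]}, {[a], [b], [c], [d=e]}} (6 elements).


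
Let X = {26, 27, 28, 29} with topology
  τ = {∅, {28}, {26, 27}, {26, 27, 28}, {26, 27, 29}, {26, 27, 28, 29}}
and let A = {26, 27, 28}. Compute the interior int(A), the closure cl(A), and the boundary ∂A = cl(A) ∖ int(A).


int(A) = {26, 27, 28}, cl(A) = {26, 27, 28, 29}, ∂A = {29}.

Closed sets in (X, τ) are complements of opens:
  closed(X, τ) = {∅, {28}, {29}, {28, 29}, {26, 27, 29}, {26, 27, 28, 29}}.
int(A) = ⋃ {U ∈ τ : U ⊆ A}. Opens contained in A: ∅, {28}, {26, 27}, {26, 27, 28}.
Taking the union of these: int(A) = {26, 27, 28}.
cl(A) = ⋂ {C closed : A ⊆ C}. Closed sets containing A: {26, 27, 28, 29}.
Intersecting these: cl(A) = {26, 27, 28, 29}.
∂A = cl(A) ∖ int(A) = {26, 27, 28, 29} ∖ {26, 27, 28} = {29}.


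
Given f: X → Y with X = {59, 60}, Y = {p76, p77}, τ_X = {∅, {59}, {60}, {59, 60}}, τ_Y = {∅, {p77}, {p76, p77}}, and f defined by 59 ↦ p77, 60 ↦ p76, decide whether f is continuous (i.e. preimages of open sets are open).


f IS continuous.

Compute f^{-1}(U) for each U ∈ τ_Y:
  U = ∅: f^{-1}(U) = ∅ ∈ τ_X ✓.
  U = {p77}: f^{-1}(U) = {59} ∈ τ_X ✓.
  U = {p76, p77}: f^{-1}(U) = {59, 60} ∈ τ_X ✓.
Every preimage lies in τ_X, so f IS continuous.


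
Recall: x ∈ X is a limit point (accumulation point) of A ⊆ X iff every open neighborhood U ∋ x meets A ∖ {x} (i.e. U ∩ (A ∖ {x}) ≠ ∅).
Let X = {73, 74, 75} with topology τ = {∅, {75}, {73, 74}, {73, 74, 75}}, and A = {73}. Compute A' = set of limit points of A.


A' = {74}

For each x ∈ X, list the open sets U ∈ τ with x ∈ U, then check whether U ∩ (A ∖ {x}) ≠ ∅ for every such U.
  x = 73: open {73, 74} ∋ x has {73, 74} ∩ (A ∖ {73}) = ∅, so x is NOT a limit point.
  x = 74: opens ∋ x are {73, 74}, {73, 74, 75}; each meets A ∖ {74}, so x IS a limit point.
  x = 75: open {75} ∋ x has {75} ∩ (A ∖ {75}) = ∅, so x is NOT a limit point.
Collecting: A' = {74}.


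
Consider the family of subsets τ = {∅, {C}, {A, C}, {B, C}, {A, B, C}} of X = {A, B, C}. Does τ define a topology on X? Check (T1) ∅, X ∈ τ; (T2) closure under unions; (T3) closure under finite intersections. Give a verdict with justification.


τ IS a topology on X.

Axiom (T1): ∅ ∈ τ? Yes; X ∈ τ? Yes.
Axiom (T2/T3): check pairwise unions and intersections of members of τ.
All pairwise intersections and unions checked — each lies in τ. Therefore τ satisfies (T1), (T2), (T3): it IS a topology on X.


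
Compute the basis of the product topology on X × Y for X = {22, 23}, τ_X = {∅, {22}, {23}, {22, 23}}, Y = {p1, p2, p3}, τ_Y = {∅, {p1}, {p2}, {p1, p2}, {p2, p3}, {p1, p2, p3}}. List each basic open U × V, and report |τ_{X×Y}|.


Basis B = {∅ × ∅, {22} × {p1}, {22} × {p2}, {23} × {p1}, {23} × {p2}, {22} × {p1, p2}, {22, 23} × {p1}, {22} × {p2, p3}, {22, 23} × {p2}, {23} × {p1, p2}, {23} × {p2, p3}, {22} × {p1, p2, p3}, {23} × {p1, p2, p3}, {22, 23} × {p1, p2}, {22, 23} × {p2, p3}, {22, 23} × {p1, p2, p3}}; |τ_{X×Y}| = 36.

Enumerate products U × V with U ∈ τ_X, V ∈ τ_Y (deduplicated):
  ∅ × ∅ = {} (∅)
  {22} × {p1} = {(22,p1)}
  {22} × {p2} = {(22,p2)}
  {23} × {p1} = {(23,p1)}
  {23} × {p2} = {(23,p2)}
  {22} × {p1, p2} = {(22,p1), (22,p2)}
  {22, 23} × {p1} = {(22,p1), (23,p1)}
  {22} × {p2, p3} = {(22,p2), (22,p3)}
  {22, 23} × {p2} = {(22,p2), (23,p2)}
  {23} × {p1, p2} = {(23,p1), (23,p2)}
  {23} × {p2, p3} = {(23,p2), (23,p3)}
  {22} × {p1, p2, p3} = {(22,p1), (22,p2), (22,p3)}
  {23} × {p1, p2, p3} = {(23,p1), (23,p2), (23,p3)}
  {22, 23} × {p1, p2} = {(22,p1), (22,p2), (23,p1), (23,p2)}
  {22, 23} × {p2, p3} = {(22,p2), (22,p3), (23,p2), (23,p3)}
  {22, 23} × {p1, p2, p3} = {(22,p1), (22,p2), (22,p3), (23,p1), (23,p2), (23,p3)}
These 16 distinct sets form the basis B.
Close under arbitrary unions to get τ_{X×Y}; counting gives |τ_{X×Y}| = 36.


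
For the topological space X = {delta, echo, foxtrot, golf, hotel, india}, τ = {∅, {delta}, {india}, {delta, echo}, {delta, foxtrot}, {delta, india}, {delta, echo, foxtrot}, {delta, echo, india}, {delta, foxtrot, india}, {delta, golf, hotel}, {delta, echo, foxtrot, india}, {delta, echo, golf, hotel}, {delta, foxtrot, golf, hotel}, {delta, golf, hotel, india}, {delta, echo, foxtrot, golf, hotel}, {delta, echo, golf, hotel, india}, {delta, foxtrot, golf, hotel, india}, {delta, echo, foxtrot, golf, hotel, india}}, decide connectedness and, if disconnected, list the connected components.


(X, τ) is disconnected; components = [{india}, {delta, echo, foxtrot, golf, hotel}].

Find clopen sets (U ∈ τ with X ∖ U ∈ τ):
  U = ∅, X ∖ U = {delta, echo, foxtrot, golf, hotel, india} — both open, so U is clopen.
  U = {india}, X ∖ U = {delta, echo, foxtrot, golf, hotel} — both open, so U is clopen.
  U = {delta, echo, foxtrot, golf, hotel}, X ∖ U = {india} — both open, so U is clopen.
  U = {delta, echo, foxtrot, golf, hotel, india}, X ∖ U = ∅ — both open, so U is clopen.
Nontrivial clopen(s) exist: e.g. {india}. So (X, τ) is disconnected.
Compute connected components by grouping points that agree on all clopens:
  component: {india}
  component: {delta, echo, foxtrot, golf, hotel}


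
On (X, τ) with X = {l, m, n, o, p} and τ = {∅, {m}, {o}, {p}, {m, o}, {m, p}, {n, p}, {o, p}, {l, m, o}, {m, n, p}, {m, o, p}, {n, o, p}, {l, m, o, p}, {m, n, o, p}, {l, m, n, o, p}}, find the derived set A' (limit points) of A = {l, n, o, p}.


A' = {l, n}

For each x ∈ X, list the open sets U ∈ τ with x ∈ U, then check whether U ∩ (A ∖ {x}) ≠ ∅ for every such U.
  x = l: opens ∋ x are {l, m, o}, {l, m, o, p}, {l, m, n, o, p}; each meets A ∖ {l}, so x IS a limit point.
  x = m: open {m} ∋ x has {m} ∩ (A ∖ {m}) = ∅, so x is NOT a limit point.
  x = n: opens ∋ x are {n, p}, {m, n, p}, {n, o, p}, {m, n, o, p}, {l, m, n, o, p}; each meets A ∖ {n}, so x IS a limit point.
  x = o: open {o} ∋ x has {o} ∩ (A ∖ {o}) = ∅, so x is NOT a limit point.
  x = p: open {p} ∋ x has {p} ∩ (A ∖ {p}) = ∅, so x is NOT a limit point.
Collecting: A' = {l, n}.


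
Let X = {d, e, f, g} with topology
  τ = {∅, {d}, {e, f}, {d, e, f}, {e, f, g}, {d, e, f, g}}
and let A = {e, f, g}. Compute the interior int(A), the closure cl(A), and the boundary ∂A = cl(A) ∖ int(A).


int(A) = {e, f, g}, cl(A) = {e, f, g}, ∂A = ∅.

Closed sets in (X, τ) are complements of opens:
  closed(X, τ) = {∅, {d}, {g}, {d, g}, {e, f, g}, {d, e, f, g}}.
int(A) = ⋃ {U ∈ τ : U ⊆ A}. Opens contained in A: ∅, {e, f}, {e, f, g}.
Taking the union of these: int(A) = {e, f, g}.
cl(A) = ⋂ {C closed : A ⊆ C}. Closed sets containing A: {e, f, g}, {d, e, f, g}.
Intersecting these: cl(A) = {e, f, g}.
∂A = cl(A) ∖ int(A) = {e, f, g} ∖ {e, f, g} = ∅.


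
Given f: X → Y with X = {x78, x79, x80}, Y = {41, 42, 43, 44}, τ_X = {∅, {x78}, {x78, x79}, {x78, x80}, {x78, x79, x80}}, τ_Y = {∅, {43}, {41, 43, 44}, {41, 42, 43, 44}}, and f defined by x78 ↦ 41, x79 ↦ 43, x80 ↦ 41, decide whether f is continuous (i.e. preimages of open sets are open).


f is NOT continuous.

Compute f^{-1}(U) for each U ∈ τ_Y:
  U = ∅: f^{-1}(U) = ∅ ∈ τ_X ✓.
  U = {43}: f^{-1}(U) = {x79} ∉ τ_X ✗.
  U = {41, 43, 44}: f^{-1}(U) = {x78, x79, x80} ∈ τ_X ✓.
  U = {41, 42, 43, 44}: f^{-1}(U) = {x78, x79, x80} ∈ τ_X ✓.
Found U = {43} with f^{-1}(U) = {x79} not in τ_X. Therefore f is NOT continuous.


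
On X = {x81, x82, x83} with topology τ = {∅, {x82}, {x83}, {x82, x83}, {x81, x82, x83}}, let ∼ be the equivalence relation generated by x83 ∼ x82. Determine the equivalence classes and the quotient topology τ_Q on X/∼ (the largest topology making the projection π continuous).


X/∼ = {[x81], [x82=x83]}; |τ_Q| = 3.

Equivalence classes: [x81], [x82=x83].
Quotient map π: X → X/∼ sends x81 ↦ [x81], x82 ↦ [x82=x83], x83 ↦ [x82=x83].
For each subset V ⊆ X/∼, compute π^{-1}(V) ⊆ X and check whether π^{-1}(V) ∈ τ. V is open in τ_Q iff π^{-1}(V) ∈ τ.
  V = {}: π^{-1}(V) = ∅ ∈ τ ✓.
  V = {[x81]}: π^{-1}(V) = {x81} ∉ τ ✗.
  V = {[x82=x83]}: π^{-1}(V) = {x82, x83} ∈ τ ✓.
  V = {[x81], [x82=x83]}: π^{-1}(V) = {x81, x82, x83} ∈ τ ✓.
Open sets in the quotient: τ_Q = {{}, {[x82=x83]}, {[x81], [x82=x83]}} (3 elements).


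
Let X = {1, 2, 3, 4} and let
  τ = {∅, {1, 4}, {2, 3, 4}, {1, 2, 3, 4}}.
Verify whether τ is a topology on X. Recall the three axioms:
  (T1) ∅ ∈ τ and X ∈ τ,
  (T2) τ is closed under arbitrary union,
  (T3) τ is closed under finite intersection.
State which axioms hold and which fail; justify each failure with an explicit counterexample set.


τ is NOT a topology on X.

Axiom (T1): ∅ ∈ τ? Yes; X ∈ τ? Yes.
Axiom (T2/T3): check pairwise unions and intersections of members of τ.
Counterexample for (T3): {1, 4} ∩ {2, 3, 4} = {4} ∉ τ. Therefore τ is NOT a topology.


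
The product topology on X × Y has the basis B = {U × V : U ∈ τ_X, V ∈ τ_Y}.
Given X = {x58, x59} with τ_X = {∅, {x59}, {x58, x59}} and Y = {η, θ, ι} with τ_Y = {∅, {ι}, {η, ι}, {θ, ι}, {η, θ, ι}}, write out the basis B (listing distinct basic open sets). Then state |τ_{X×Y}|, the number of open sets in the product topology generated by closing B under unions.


Basis B = {∅ × ∅, {x59} × {ι}, {x58, x59} × {ι}, {x59} × {η, ι}, {x59} × {θ, ι}, {x59} × {η, θ, ι}, {x58, x59} × {η, ι}, {x58, x59} × {θ, ι}, {x58, x59} × {η, θ, ι}}; |τ_{X×Y}| = 14.

Enumerate products U × V with U ∈ τ_X, V ∈ τ_Y (deduplicated):
  ∅ × ∅ = {} (∅)
  {x59} × {ι} = {(x59,ι)}
  {x58, x59} × {ι} = {(x58,ι), (x59,ι)}
  {x59} × {η, ι} = {(x59,η), (x59,ι)}
  {x59} × {θ, ι} = {(x59,θ), (x59,ι)}
  {x59} × {η, θ, ι} = {(x59,η), (x59,θ), (x59,ι)}
  {x58, x59} × {η, ι} = {(x58,η), (x58,ι), (x59,η), (x59,ι)}
  {x58, x59} × {θ, ι} = {(x58,θ), (x58,ι), (x59,θ), (x59,ι)}
  {x58, x59} × {η, θ, ι} = {(x58,η), (x58,θ), (x58,ι), (x59,η), (x59,θ), (x59,ι)}
These 9 distinct sets form the basis B.
Close under arbitrary unions to get τ_{X×Y}; counting gives |τ_{X×Y}| = 14.


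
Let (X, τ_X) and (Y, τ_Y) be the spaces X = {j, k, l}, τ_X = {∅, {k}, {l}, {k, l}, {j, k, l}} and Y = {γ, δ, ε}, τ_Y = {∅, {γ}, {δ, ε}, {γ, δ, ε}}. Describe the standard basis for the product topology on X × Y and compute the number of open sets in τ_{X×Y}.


Basis B = {∅ × ∅, {k} × {γ}, {l} × {γ}, {k, l} × {γ}, {k} × {δ, ε}, {l} × {δ, ε}, {j, k, l} × {γ}, {k} × {γ, δ, ε}, {l} × {γ, δ, ε}, {k, l} × {δ, ε}, {j, k, l} × {δ, ε}, {k, l} × {γ, δ, ε}, {j, k, l} × {γ, δ, ε}}; |τ_{X×Y}| = 25.

Enumerate products U × V with U ∈ τ_X, V ∈ τ_Y (deduplicated):
  ∅ × ∅ = {} (∅)
  {k} × {γ} = {(k,γ)}
  {l} × {γ} = {(l,γ)}
  {k, l} × {γ} = {(k,γ), (l,γ)}
  {k} × {δ, ε} = {(k,δ), (k,ε)}
  {l} × {δ, ε} = {(l,δ), (l,ε)}
  {j, k, l} × {γ} = {(j,γ), (k,γ), (l,γ)}
  {k} × {γ, δ, ε} = {(k,γ), (k,δ), (k,ε)}
  {l} × {γ, δ, ε} = {(l,γ), (l,δ), (l,ε)}
  {k, l} × {δ, ε} = {(k,δ), (k,ε), (l,δ), (l,ε)}
  {j, k, l} × {δ, ε} = {(j,δ), (j,ε), (k,δ), (k,ε), (l,δ), (l,ε)}
  {k, l} × {γ, δ, ε} = {(k,γ), (k,δ), (k,ε), (l,γ), (l,δ), (l,ε)}
  {j, k, l} × {γ, δ, ε} = {(j,γ), (j,δ), (j,ε), (k,γ), (k,δ), (k,ε), (l,γ), (l,δ), (l,ε)}
These 13 distinct sets form the basis B.
Close under arbitrary unions to get τ_{X×Y}; counting gives |τ_{X×Y}| = 25.


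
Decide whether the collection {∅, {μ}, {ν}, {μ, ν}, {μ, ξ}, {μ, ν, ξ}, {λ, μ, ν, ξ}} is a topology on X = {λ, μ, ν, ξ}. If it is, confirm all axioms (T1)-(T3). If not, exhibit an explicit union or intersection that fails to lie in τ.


τ IS a topology on X.

Axiom (T1): ∅ ∈ τ? Yes; X ∈ τ? Yes.
Axiom (T2/T3): check pairwise unions and intersections of members of τ.
All pairwise intersections and unions checked — each lies in τ. Therefore τ satisfies (T1), (T2), (T3): it IS a topology on X.


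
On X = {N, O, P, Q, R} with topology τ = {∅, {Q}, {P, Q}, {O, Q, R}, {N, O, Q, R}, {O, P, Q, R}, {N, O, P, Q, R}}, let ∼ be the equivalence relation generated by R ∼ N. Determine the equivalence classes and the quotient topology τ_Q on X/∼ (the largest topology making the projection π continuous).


X/∼ = {[N=R], [O], [P], [Q]}; |τ_Q| = 5.

Equivalence classes: [N=R], [O], [P], [Q].
Quotient map π: X → X/∼ sends N ↦ [N=R], O ↦ [O], P ↦ [P], Q ↦ [Q], R ↦ [N=R].
For each subset V ⊆ X/∼, compute π^{-1}(V) ⊆ X and check whether π^{-1}(V) ∈ τ. V is open in τ_Q iff π^{-1}(V) ∈ τ.
  V = {}: π^{-1}(V) = ∅ ∈ τ ✓.
  V = {[N=R]}: π^{-1}(V) = {N, R} ∉ τ ✗.
  V = {[O]}: π^{-1}(V) = {O} ∉ τ ✗.
  V = {[N=R], [O]}: π^{-1}(V) = {N, O, R} ∉ τ ✗.
  V = {[P]}: π^{-1}(V) = {P} ∉ τ ✗.
  V = {[N=R], [P]}: π^{-1}(V) = {N, P, R} ∉ τ ✗.
  V = {[O], [P]}: π^{-1}(V) = {O, P} ∉ τ ✗.
  V = {[N=R], [O], [P]}: π^{-1}(V) = {N, O, P, R} ∉ τ ✗.
  V = {[Q]}: π^{-1}(V) = {Q} ∈ τ ✓.
  V = {[N=R], [Q]}: π^{-1}(V) = {N, Q, R} ∉ τ ✗.
  V = {[O], [Q]}: π^{-1}(V) = {O, Q} ∉ τ ✗.
  V = {[N=R], [O], [Q]}: π^{-1}(V) = {N, O, Q, R} ∈ τ ✓.
  V = {[P], [Q]}: π^{-1}(V) = {P, Q} ∈ τ ✓.
  V = {[N=R], [P], [Q]}: π^{-1}(V) = {N, P, Q, R} ∉ τ ✗.
  V = {[O], [P], [Q]}: π^{-1}(V) = {O, P, Q} ∉ τ ✗.
  V = {[N=R], [O], [P], [Q]}: π^{-1}(V) = {N, O, P, Q, R} ∈ τ ✓.
Open sets in the quotient: τ_Q = {{}, {[Q]}, {[N=R], [O], [Q]}, {[P], [Q]}, {[N=R], [O], [P], [Q]}} (5 elements).


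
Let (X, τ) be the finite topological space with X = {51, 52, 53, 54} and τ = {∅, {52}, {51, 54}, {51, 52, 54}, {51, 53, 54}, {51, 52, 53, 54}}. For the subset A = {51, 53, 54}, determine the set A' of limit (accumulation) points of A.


A' = {51, 53, 54}

For each x ∈ X, list the open sets U ∈ τ with x ∈ U, then check whether U ∩ (A ∖ {x}) ≠ ∅ for every such U.
  x = 51: opens ∋ x are {51, 54}, {51, 52, 54}, {51, 53, 54}, {51, 52, 53, 54}; each meets A ∖ {51}, so x IS a limit point.
  x = 52: open {52} ∋ x has {52} ∩ (A ∖ {52}) = ∅, so x is NOT a limit point.
  x = 53: opens ∋ x are {51, 53, 54}, {51, 52, 53, 54}; each meets A ∖ {53}, so x IS a limit point.
  x = 54: opens ∋ x are {51, 54}, {51, 52, 54}, {51, 53, 54}, {51, 52, 53, 54}; each meets A ∖ {54}, so x IS a limit point.
Collecting: A' = {51, 53, 54}.


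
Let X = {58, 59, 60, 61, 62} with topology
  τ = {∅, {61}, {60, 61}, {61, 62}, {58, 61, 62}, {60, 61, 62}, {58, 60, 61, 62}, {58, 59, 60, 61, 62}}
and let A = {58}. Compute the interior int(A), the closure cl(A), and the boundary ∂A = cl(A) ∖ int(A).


int(A) = ∅, cl(A) = {58, 59}, ∂A = {58, 59}.

Closed sets in (X, τ) are complements of opens:
  closed(X, τ) = {∅, {59}, {58, 59}, {59, 60}, {58, 59, 60}, {58, 59, 62}, {58, 59, 60, 62}, {58, 59, 60, 61, 62}}.
int(A) = ⋃ {U ∈ τ : U ⊆ A}. Opens contained in A: ∅.
Taking the union of these: int(A) = ∅.
cl(A) = ⋂ {C closed : A ⊆ C}. Closed sets containing A: {58, 59}, {58, 59, 60}, {58, 59, 62}, {58, 59, 60, 62}, {58, 59, 60, 61, 62}.
Intersecting these: cl(A) = {58, 59}.
∂A = cl(A) ∖ int(A) = {58, 59} ∖ ∅ = {58, 59}.


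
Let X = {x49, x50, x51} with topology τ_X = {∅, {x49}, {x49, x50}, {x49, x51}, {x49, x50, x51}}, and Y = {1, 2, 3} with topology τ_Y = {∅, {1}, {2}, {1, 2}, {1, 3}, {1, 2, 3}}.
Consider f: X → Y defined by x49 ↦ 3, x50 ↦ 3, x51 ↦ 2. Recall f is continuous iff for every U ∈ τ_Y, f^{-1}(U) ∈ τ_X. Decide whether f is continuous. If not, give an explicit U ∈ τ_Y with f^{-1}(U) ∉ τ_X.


f is NOT continuous.

Compute f^{-1}(U) for each U ∈ τ_Y:
  U = ∅: f^{-1}(U) = ∅ ∈ τ_X ✓.
  U = {1}: f^{-1}(U) = ∅ ∈ τ_X ✓.
  U = {2}: f^{-1}(U) = {x51} ∉ τ_X ✗.
  U = {1, 2}: f^{-1}(U) = {x51} ∉ τ_X ✗.
  U = {1, 3}: f^{-1}(U) = {x49, x50} ∈ τ_X ✓.
  U = {1, 2, 3}: f^{-1}(U) = {x49, x50, x51} ∈ τ_X ✓.
Found U = {2} with f^{-1}(U) = {x51} not in τ_X. Therefore f is NOT continuous.


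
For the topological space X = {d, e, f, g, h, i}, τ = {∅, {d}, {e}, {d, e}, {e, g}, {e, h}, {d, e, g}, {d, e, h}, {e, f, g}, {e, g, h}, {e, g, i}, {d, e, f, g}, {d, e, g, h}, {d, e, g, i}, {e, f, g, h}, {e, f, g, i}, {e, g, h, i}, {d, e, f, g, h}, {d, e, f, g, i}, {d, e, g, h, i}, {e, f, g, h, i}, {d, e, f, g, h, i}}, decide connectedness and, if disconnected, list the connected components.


(X, τ) is disconnected; components = [{d}, {e, f, g, h, i}].

Find clopen sets (U ∈ τ with X ∖ U ∈ τ):
  U = ∅, X ∖ U = {d, e, f, g, h, i} — both open, so U is clopen.
  U = {d}, X ∖ U = {e, f, g, h, i} — both open, so U is clopen.
  U = {e, f, g, h, i}, X ∖ U = {d} — both open, so U is clopen.
  U = {d, e, f, g, h, i}, X ∖ U = ∅ — both open, so U is clopen.
Nontrivial clopen(s) exist: e.g. {e, f, g, h, i}. So (X, τ) is disconnected.
Compute connected components by grouping points that agree on all clopens:
  component: {d}
  component: {e, f, g, h, i}


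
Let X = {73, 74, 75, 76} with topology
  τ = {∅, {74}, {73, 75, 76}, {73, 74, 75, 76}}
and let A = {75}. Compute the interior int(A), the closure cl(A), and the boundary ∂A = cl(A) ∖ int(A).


int(A) = ∅, cl(A) = {73, 75, 76}, ∂A = {73, 75, 76}.

Closed sets in (X, τ) are complements of opens:
  closed(X, τ) = {∅, {74}, {73, 75, 76}, {73, 74, 75, 76}}.
int(A) = ⋃ {U ∈ τ : U ⊆ A}. Opens contained in A: ∅.
Taking the union of these: int(A) = ∅.
cl(A) = ⋂ {C closed : A ⊆ C}. Closed sets containing A: {73, 75, 76}, {73, 74, 75, 76}.
Intersecting these: cl(A) = {73, 75, 76}.
∂A = cl(A) ∖ int(A) = {73, 75, 76} ∖ ∅ = {73, 75, 76}.


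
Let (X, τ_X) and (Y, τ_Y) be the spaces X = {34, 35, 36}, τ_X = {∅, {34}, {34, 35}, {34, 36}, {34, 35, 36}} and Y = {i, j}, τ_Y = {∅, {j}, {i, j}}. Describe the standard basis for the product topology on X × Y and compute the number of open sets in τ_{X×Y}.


Basis B = {∅ × ∅, {34} × {j}, {34} × {i, j}, {34, 35} × {j}, {34, 36} × {j}, {34, 35, 36} × {j}, {34, 35} × {i, j}, {34, 36} × {i, j}, {34, 35, 36} × {i, j}}; |τ_{X×Y}| = 14.

Enumerate products U × V with U ∈ τ_X, V ∈ τ_Y (deduplicated):
  ∅ × ∅ = {} (∅)
  {34} × {j} = {(34,j)}
  {34} × {i, j} = {(34,i), (34,j)}
  {34, 35} × {j} = {(34,j), (35,j)}
  {34, 36} × {j} = {(34,j), (36,j)}
  {34, 35, 36} × {j} = {(34,j), (35,j), (36,j)}
  {34, 35} × {i, j} = {(34,i), (34,j), (35,i), (35,j)}
  {34, 36} × {i, j} = {(34,i), (34,j), (36,i), (36,j)}
  {34, 35, 36} × {i, j} = {(34,i), (34,j), (35,i), (35,j), (36,i), (36,j)}
These 9 distinct sets form the basis B.
Close under arbitrary unions to get τ_{X×Y}; counting gives |τ_{X×Y}| = 14.


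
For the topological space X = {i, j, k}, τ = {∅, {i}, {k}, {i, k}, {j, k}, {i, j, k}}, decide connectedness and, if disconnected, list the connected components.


(X, τ) is disconnected; components = [{i}, {j, k}].

Find clopen sets (U ∈ τ with X ∖ U ∈ τ):
  U = ∅, X ∖ U = {i, j, k} — both open, so U is clopen.
  U = {i}, X ∖ U = {j, k} — both open, so U is clopen.
  U = {j, k}, X ∖ U = {i} — both open, so U is clopen.
  U = {i, j, k}, X ∖ U = ∅ — both open, so U is clopen.
Nontrivial clopen(s) exist: e.g. {i}. So (X, τ) is disconnected.
Compute connected components by grouping points that agree on all clopens:
  component: {i}
  component: {j, k}


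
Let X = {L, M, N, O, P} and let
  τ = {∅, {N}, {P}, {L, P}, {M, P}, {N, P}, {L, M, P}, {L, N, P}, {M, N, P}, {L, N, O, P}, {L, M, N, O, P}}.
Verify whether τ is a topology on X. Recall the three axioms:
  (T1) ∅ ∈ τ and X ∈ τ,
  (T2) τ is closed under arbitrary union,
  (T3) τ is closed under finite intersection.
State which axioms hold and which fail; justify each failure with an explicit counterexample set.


τ is NOT a topology on X.

Axiom (T1): ∅ ∈ τ? Yes; X ∈ τ? Yes.
Axiom (T2/T3): check pairwise unions and intersections of members of τ.
Counterexample for (T2): {N} ∪ {L, M, P} = {L, M, N, P} ∉ τ. Therefore τ is NOT a topology.


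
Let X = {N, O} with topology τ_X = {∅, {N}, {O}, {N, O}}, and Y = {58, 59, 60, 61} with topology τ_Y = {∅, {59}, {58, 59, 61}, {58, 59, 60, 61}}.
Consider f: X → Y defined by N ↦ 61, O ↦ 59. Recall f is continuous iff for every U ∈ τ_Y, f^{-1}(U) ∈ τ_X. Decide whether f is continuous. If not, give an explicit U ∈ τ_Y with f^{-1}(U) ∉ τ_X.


f IS continuous.

Compute f^{-1}(U) for each U ∈ τ_Y:
  U = ∅: f^{-1}(U) = ∅ ∈ τ_X ✓.
  U = {59}: f^{-1}(U) = {O} ∈ τ_X ✓.
  U = {58, 59, 61}: f^{-1}(U) = {N, O} ∈ τ_X ✓.
  U = {58, 59, 60, 61}: f^{-1}(U) = {N, O} ∈ τ_X ✓.
Every preimage lies in τ_X, so f IS continuous.


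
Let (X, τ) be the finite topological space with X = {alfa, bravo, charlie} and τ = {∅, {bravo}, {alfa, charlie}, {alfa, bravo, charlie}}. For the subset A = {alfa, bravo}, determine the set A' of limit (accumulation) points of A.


A' = {charlie}

For each x ∈ X, list the open sets U ∈ τ with x ∈ U, then check whether U ∩ (A ∖ {x}) ≠ ∅ for every such U.
  x = alfa: open {alfa, charlie} ∋ x has {alfa, charlie} ∩ (A ∖ {alfa}) = ∅, so x is NOT a limit point.
  x = bravo: open {bravo} ∋ x has {bravo} ∩ (A ∖ {bravo}) = ∅, so x is NOT a limit point.
  x = charlie: opens ∋ x are {alfa, charlie}, {alfa, bravo, charlie}; each meets A ∖ {charlie}, so x IS a limit point.
Collecting: A' = {charlie}.


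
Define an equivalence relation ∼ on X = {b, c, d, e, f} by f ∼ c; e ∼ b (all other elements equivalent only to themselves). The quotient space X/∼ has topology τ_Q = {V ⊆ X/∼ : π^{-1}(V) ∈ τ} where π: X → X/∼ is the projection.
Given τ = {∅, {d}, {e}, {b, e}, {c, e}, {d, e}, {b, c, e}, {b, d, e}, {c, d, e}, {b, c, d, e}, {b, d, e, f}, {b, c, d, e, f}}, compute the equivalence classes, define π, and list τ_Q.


X/∼ = {[b=e], [c=f], [d]}; |τ_Q| = 5.

Equivalence classes: [b=e], [c=f], [d].
Quotient map π: X → X/∼ sends b ↦ [b=e], c ↦ [c=f], d ↦ [d], e ↦ [b=e], f ↦ [c=f].
For each subset V ⊆ X/∼, compute π^{-1}(V) ⊆ X and check whether π^{-1}(V) ∈ τ. V is open in τ_Q iff π^{-1}(V) ∈ τ.
  V = {}: π^{-1}(V) = ∅ ∈ τ ✓.
  V = {[b=e]}: π^{-1}(V) = {b, e} ∈ τ ✓.
  V = {[c=f]}: π^{-1}(V) = {c, f} ∉ τ ✗.
  V = {[b=e], [c=f]}: π^{-1}(V) = {b, c, e, f} ∉ τ ✗.
  V = {[d]}: π^{-1}(V) = {d} ∈ τ ✓.
  V = {[b=e], [d]}: π^{-1}(V) = {b, d, e} ∈ τ ✓.
  V = {[c=f], [d]}: π^{-1}(V) = {c, d, f} ∉ τ ✗.
  V = {[b=e], [c=f], [d]}: π^{-1}(V) = {b, c, d, e, f} ∈ τ ✓.
Open sets in the quotient: τ_Q = {{}, {[b=e]}, {[d]}, {[b=e], [d]}, {[b=e], [c=f], [d]}} (5 elements).


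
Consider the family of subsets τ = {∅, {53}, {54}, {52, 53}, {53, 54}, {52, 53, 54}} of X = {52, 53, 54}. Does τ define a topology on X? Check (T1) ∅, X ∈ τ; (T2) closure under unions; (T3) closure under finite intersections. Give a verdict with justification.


τ IS a topology on X.

Axiom (T1): ∅ ∈ τ? Yes; X ∈ τ? Yes.
Axiom (T2/T3): check pairwise unions and intersections of members of τ.
All pairwise intersections and unions checked — each lies in τ. Therefore τ satisfies (T1), (T2), (T3): it IS a topology on X.


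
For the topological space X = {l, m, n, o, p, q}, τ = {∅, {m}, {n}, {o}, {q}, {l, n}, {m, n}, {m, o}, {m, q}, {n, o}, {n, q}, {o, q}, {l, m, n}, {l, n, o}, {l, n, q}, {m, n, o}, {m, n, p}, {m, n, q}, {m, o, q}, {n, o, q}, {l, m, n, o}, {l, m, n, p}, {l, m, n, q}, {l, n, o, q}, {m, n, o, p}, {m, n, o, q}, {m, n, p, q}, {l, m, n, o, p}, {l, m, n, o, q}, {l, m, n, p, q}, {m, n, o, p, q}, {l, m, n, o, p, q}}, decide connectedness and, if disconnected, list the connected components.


(X, τ) is disconnected; components = [{o}, {q}, {l, m, n, p}].

Find clopen sets (U ∈ τ with X ∖ U ∈ τ):
  U = ∅, X ∖ U = {l, m, n, o, p, q} — both open, so U is clopen.
  U = {o}, X ∖ U = {l, m, n, p, q} — both open, so U is clopen.
  U = {q}, X ∖ U = {l, m, n, o, p} — both open, so U is clopen.
  U = {o, q}, X ∖ U = {l, m, n, p} — both open, so U is clopen.
  U = {l, m, n, p}, X ∖ U = {o, q} — both open, so U is clopen.
  U = {l, m, n, o, p}, X ∖ U = {q} — both open, so U is clopen.
  U = {l, m, n, p, q}, X ∖ U = {o} — both open, so U is clopen.
  U = {l, m, n, o, p, q}, X ∖ U = ∅ — both open, so U is clopen.
Nontrivial clopen(s) exist: e.g. {l, m, n, p, q}. So (X, τ) is disconnected.
Compute connected components by grouping points that agree on all clopens:
  component: {o}
  component: {q}
  component: {l, m, n, p}


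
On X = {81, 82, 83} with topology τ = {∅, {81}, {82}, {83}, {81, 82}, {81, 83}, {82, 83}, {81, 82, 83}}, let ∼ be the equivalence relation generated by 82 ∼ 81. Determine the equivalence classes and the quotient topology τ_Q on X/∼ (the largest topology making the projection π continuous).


X/∼ = {[81=82], [83]}; |τ_Q| = 4.

Equivalence classes: [81=82], [83].
Quotient map π: X → X/∼ sends 81 ↦ [81=82], 82 ↦ [81=82], 83 ↦ [83].
For each subset V ⊆ X/∼, compute π^{-1}(V) ⊆ X and check whether π^{-1}(V) ∈ τ. V is open in τ_Q iff π^{-1}(V) ∈ τ.
  V = {}: π^{-1}(V) = ∅ ∈ τ ✓.
  V = {[81=82]}: π^{-1}(V) = {81, 82} ∈ τ ✓.
  V = {[83]}: π^{-1}(V) = {83} ∈ τ ✓.
  V = {[81=82], [83]}: π^{-1}(V) = {81, 82, 83} ∈ τ ✓.
Open sets in the quotient: τ_Q = {{}, {[81=82]}, {[83]}, {[81=82], [83]}} (4 elements).


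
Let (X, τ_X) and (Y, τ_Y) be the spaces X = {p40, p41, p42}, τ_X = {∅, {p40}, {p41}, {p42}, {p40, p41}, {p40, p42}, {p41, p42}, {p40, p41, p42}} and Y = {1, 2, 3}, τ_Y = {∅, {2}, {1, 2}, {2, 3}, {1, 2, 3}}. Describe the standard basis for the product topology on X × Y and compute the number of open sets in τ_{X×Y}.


Basis B = {∅ × ∅, {p40} × {2}, {p41} × {2}, {p42} × {2}, {p40} × {1, 2}, {p40} × {2, 3}, {p40, p41} × {2}, {p40, p42} × {2}, {p41} × {1, 2}, {p41} × {2, 3}, {p41, p42} × {2}, {p42} × {1, 2}, {p42} × {2, 3}, {p40} × {1, 2, 3}, {p40, p41, p42} × {2}, {p41} × {1, 2, 3}, {p42} × {1, 2, 3}, {p40, p41} × {1, 2}, {p40, p42} × {1, 2}, {p40, p41} × {2, 3}, {p40, p42} × {2, 3}, {p41, p42} × {1, 2}, {p41, p42} × {2, 3}, {p40, p41} × {1, 2, 3}, {p40, p42} × {1, 2, 3}, {p40, p41, p42} × {1, 2}, {p40, p41, p42} × {2, 3}, {p41, p42} × {1, 2, 3}, {p40, p41, p42} × {1, 2, 3}}; |τ_{X×Y}| = 125.

Enumerate products U × V with U ∈ τ_X, V ∈ τ_Y (deduplicated):
  ∅ × ∅ = {} (∅)
  {p40} × {2} = {(p40,2)}
  {p41} × {2} = {(p41,2)}
  {p42} × {2} = {(p42,2)}
  {p40} × {1, 2} = {(p40,1), (p40,2)}
  {p40} × {2, 3} = {(p40,2), (p40,3)}
  {p40, p41} × {2} = {(p40,2), (p41,2)}
  {p40, p42} × {2} = {(p40,2), (p42,2)}
  {p41} × {1, 2} = {(p41,1), (p41,2)}
  {p41} × {2, 3} = {(p41,2), (p41,3)}
  {p41, p42} × {2} = {(p41,2), (p42,2)}
  {p42} × {1, 2} = {(p42,1), (p42,2)}
  {p42} × {2, 3} = {(p42,2), (p42,3)}
  {p40} × {1, 2, 3} = {(p40,1), (p40,2), (p40,3)}
  {p40, p41, p42} × {2} = {(p40,2), (p41,2), (p42,2)}
  {p41} × {1, 2, 3} = {(p41,1), (p41,2), (p41,3)}
  {p42} × {1, 2, 3} = {(p42,1), (p42,2), (p42,3)}
  {p40, p41} × {1, 2} = {(p40,1), (p40,2), (p41,1), (p41,2)}
  {p40, p42} × {1, 2} = {(p40,1), (p40,2), (p42,1), (p42,2)}
  {p40, p41} × {2, 3} = {(p40,2), (p40,3), (p41,2), (p41,3)}
  {p40, p42} × {2, 3} = {(p40,2), (p40,3), (p42,2), (p42,3)}
  {p41, p42} × {1, 2} = {(p41,1), (p41,2), (p42,1), (p42,2)}
  {p41, p42} × {2, 3} = {(p41,2), (p41,3), (p42,2), (p42,3)}
  {p40, p41} × {1, 2, 3} = {(p40,1), (p40,2), (p40,3), (p41,1), (p41,2), (p41,3)}
  {p40, p42} × {1, 2, 3} = {(p40,1), (p40,2), (p40,3), (p42,1), (p42,2), (p42,3)}
  {p40, p41, p42} × {1, 2} = {(p40,1), (p40,2), (p41,1), (p41,2), (p42,1), (p42,2)}
  {p40, p41, p42} × {2, 3} = {(p40,2), (p40,3), (p41,2), (p41,3), (p42,2), (p42,3)}
  {p41, p42} × {1, 2, 3} = {(p41,1), (p41,2), (p41,3), (p42,1), (p42,2), (p42,3)}
  {p40, p41, p42} × {1, 2, 3} = {(p40,1), (p40,2), (p40,3), (p41,1), (p41,2), (p41,3), (p42,1), (p42,2), (p42,3)}
These 29 distinct sets form the basis B.
Close under arbitrary unions to get τ_{X×Y}; counting gives |τ_{X×Y}| = 125.


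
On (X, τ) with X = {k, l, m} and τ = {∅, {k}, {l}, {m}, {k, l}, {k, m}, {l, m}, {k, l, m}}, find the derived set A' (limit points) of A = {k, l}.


A' = ∅

For each x ∈ X, list the open sets U ∈ τ with x ∈ U, then check whether U ∩ (A ∖ {x}) ≠ ∅ for every such U.
  x = k: open {k} ∋ x has {k} ∩ (A ∖ {k}) = ∅, so x is NOT a limit point.
  x = l: open {l} ∋ x has {l} ∩ (A ∖ {l}) = ∅, so x is NOT a limit point.
  x = m: open {m} ∋ x has {m} ∩ (A ∖ {m}) = ∅, so x is NOT a limit point.
Collecting: A' = ∅.


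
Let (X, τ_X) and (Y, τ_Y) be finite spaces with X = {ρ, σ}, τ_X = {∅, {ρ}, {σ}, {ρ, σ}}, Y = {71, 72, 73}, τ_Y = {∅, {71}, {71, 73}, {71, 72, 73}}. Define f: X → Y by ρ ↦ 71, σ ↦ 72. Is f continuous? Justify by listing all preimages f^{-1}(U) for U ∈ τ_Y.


f IS continuous.

Compute f^{-1}(U) for each U ∈ τ_Y:
  U = ∅: f^{-1}(U) = ∅ ∈ τ_X ✓.
  U = {71}: f^{-1}(U) = {ρ} ∈ τ_X ✓.
  U = {71, 73}: f^{-1}(U) = {ρ} ∈ τ_X ✓.
  U = {71, 72, 73}: f^{-1}(U) = {ρ, σ} ∈ τ_X ✓.
Every preimage lies in τ_X, so f IS continuous.
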